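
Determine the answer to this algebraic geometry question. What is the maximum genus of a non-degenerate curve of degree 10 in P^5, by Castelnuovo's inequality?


Castelnuovo's bound: write d - 1 = m(r-1) + epsilon with 0 <= epsilon < r-1.
d - 1 = 10 - 1 = 9
r - 1 = 5 - 1 = 4
9 = 2*4 + 1, so m = 2, epsilon = 1
pi(d, r) = m(m-1)(r-1)/2 + m*epsilon
= 2*1*4/2 + 2*1
= 8/2 + 2
= 4 + 2 = 6

6


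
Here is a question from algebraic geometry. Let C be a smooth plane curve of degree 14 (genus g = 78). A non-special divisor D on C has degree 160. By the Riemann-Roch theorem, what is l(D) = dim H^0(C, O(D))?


First, compute the genus of a smooth plane curve of degree 14:
g = (d-1)(d-2)/2 = (14-1)(14-2)/2 = 78
For a non-special divisor D (i.e., h^1(D) = 0), Riemann-Roch gives:
l(D) = deg(D) - g + 1
Since deg(D) = 160 >= 2g - 1 = 155, D is non-special.
l(D) = 160 - 78 + 1 = 83

83


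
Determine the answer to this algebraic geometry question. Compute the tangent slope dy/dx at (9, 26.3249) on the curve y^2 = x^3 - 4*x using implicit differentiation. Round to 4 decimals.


Using implicit differentiation of y^2 = x^3 - 4*x:
2y * dy/dx = 3x^2 - 4
dy/dx = (3x^2 - 4)/(2y)
Numerator: 3*9^2 - 4 = 239
Denominator: 2*26.3249 = 52.6498
dy/dx = 239/52.6498 = 4.5394

4.5394


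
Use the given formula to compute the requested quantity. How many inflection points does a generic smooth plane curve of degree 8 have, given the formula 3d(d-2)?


For a general smooth plane curve C of degree d, the inflection points are
the intersection of C with its Hessian curve, which has degree 3(d-2).
By Bezout, the total intersection number is d * 3(d-2) = 8 * 18 = 144.
For a general curve every flex is ordinary, so each contributes
multiplicity 1 to C·Hess(C), and the number of distinct inflection
points is 3d(d-2).
Inflection points = 3*8*(8-2) = 3*8*6 = 144

144


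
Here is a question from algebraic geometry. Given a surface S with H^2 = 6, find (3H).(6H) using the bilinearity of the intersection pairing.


Using bilinearity of the intersection pairing on a surface S:
(aH).(bH) = ab * (H.H)
We have H^2 = 6.
D.E = (3H).(6H) = 3*6*6
= 18*6
= 108

108


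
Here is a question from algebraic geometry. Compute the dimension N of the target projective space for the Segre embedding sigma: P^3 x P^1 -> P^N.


The Segre embedding maps P^m x P^n into P^N via
all products of coordinates from each factor.
N = (m+1)(n+1) - 1
N = (3+1)(1+1) - 1
N = 4*2 - 1
N = 8 - 1 = 7

7


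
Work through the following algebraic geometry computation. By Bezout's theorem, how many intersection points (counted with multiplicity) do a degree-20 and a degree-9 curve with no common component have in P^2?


Bezout's theorem states the intersection count equals the product of degrees.
Intersection count = 20 * 9 = 180

180


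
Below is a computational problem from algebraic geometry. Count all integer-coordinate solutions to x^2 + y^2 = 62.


Systematically check integer values of x where x^2 <= 62.
For each valid x, check if 62 - x^2 is a perfect square.
Total integer solutions found: 0

0


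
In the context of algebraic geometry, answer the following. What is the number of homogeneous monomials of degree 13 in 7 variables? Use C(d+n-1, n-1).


The number of degree-13 monomials in 7 variables is C(d+n-1, n-1).
= C(13+7-1, 7-1) = C(19, 6)
= 27132

27132


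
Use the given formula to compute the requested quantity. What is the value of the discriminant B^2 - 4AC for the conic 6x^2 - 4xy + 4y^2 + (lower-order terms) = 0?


The discriminant of a conic Ax^2 + Bxy + Cy^2 + ... = 0 is B^2 - 4AC.
B^2 = (-4)^2 = 16
4AC = 4*6*4 = 96
Discriminant = 16 - 96 = -80

-80


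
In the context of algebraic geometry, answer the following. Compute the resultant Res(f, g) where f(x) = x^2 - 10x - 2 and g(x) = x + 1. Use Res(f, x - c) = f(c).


For Res(f, x - c), we evaluate f at x = c.
f(-1) = (-1)^2 - 10*(-1) - 2
= 1 + 10 - 2
= 11 - 2 = 9
Res(f, g) = 9

9


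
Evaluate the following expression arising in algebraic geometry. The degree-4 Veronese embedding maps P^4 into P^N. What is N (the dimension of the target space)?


The Veronese embedding v_d: P^n -> P^N maps each point to all
degree-d monomials in n+1 homogeneous coordinates.
N = C(n+d, d) - 1
N = C(4+4, 4) - 1
N = C(8, 4) - 1
C(8, 4) = 70
N = 70 - 1 = 69

69


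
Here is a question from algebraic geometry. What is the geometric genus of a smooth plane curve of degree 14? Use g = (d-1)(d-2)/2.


Using the genus formula for smooth plane curves:
g = (d-1)(d-2)/2
g = (14-1)(14-2)/2
g = 13*12/2
g = 156/2 = 78

78


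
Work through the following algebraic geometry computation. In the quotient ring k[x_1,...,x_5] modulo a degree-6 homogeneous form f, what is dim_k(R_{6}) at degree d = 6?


For R = k[x_1,...,x_n]/(f) with f homogeneous of degree e:
The Hilbert series is (1 - t^e)/(1 - t)^n.
So h(d) = C(d+n-1, n-1) - C(d-e+n-1, n-1) for d >= e.
With n=5, e=6, d=6:
C(6+5-1, 5-1) = C(10, 4) = 210
C(6-6+5-1, 5-1) = C(4, 4) = 1
h(6) = 210 - 1 = 209

209


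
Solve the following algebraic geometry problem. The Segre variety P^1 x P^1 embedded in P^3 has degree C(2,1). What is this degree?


The degree of the Segre variety P^1 x P^1 is C(m+n, m).
= C(2, 1)
= 2

2


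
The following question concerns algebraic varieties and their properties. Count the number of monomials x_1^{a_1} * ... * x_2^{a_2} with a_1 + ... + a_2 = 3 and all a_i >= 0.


The number of degree-3 monomials in 2 variables is C(d+n-1, n-1).
= C(3+2-1, 2-1) = C(4, 1)
= 4

4


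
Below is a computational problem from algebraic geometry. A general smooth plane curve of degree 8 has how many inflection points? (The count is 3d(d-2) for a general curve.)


For a general smooth plane curve C of degree d, the inflection points are
the intersection of C with its Hessian curve, which has degree 3(d-2).
By Bezout, the total intersection number is d * 3(d-2) = 8 * 18 = 144.
For a general curve every flex is ordinary, so each contributes
multiplicity 1 to C·Hess(C), and the number of distinct inflection
points is 3d(d-2).
Inflection points = 3*8*(8-2) = 3*8*6 = 144

144


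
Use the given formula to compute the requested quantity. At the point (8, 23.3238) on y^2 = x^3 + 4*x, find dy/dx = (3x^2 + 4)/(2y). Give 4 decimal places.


Using implicit differentiation of y^2 = x^3 + 4*x:
2y * dy/dx = 3x^2 + 4
dy/dx = (3x^2 + 4)/(2y)
Numerator: 3*8^2 + 4 = 196
Denominator: 2*23.3238 = 46.6476
dy/dx = 196/46.6476 = 4.2017

4.2017


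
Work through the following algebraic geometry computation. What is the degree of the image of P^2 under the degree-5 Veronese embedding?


The Veronese variety v_5(P^2) has degree d^r.
d^r = 5^2 = 25

25


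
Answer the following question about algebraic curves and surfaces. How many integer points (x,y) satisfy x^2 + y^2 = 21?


Systematically check integer values of x where x^2 <= 21.
For each valid x, check if 21 - x^2 is a perfect square.
Total integer solutions found: 0

0


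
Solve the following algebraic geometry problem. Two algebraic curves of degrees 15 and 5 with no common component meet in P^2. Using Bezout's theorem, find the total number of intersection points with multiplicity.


Bezout's theorem states the intersection count equals the product of degrees.
Intersection count = 15 * 5 = 75

75


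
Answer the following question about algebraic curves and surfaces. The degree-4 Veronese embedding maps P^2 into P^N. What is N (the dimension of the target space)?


The Veronese embedding v_d: P^n -> P^N maps each point to all
degree-d monomials in n+1 homogeneous coordinates.
N = C(n+d, d) - 1
N = C(2+4, 4) - 1
N = C(6, 4) - 1
C(6, 4) = 15
N = 15 - 1 = 14

14


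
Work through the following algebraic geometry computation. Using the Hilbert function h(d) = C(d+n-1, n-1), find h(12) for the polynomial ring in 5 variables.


The Hilbert function for the polynomial ring in 5 variables is:
h(d) = C(d+n-1, n-1)
h(12) = C(12+5-1, 5-1) = C(16, 4)
= 16! / (4! * 12!)
= 1820

1820


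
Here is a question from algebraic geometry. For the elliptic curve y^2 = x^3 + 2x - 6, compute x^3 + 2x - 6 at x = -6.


Compute x^3 + 2x - 6 at x = -6:
x^3 = (-6)^3 = -216
2*x = 2*(-6) = -12
Sum: -216 - 12 - 6 = -234

-234


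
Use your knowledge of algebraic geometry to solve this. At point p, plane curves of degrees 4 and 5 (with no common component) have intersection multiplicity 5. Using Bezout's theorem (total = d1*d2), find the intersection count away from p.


By Bezout's theorem, the total intersection number is d1 * d2.
Total = 4 * 5 = 20
Intersection multiplicity at p = 5
Remaining intersections = 20 - 5 = 15

15


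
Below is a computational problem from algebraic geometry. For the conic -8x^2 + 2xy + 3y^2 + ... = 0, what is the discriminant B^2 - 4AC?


The discriminant of a conic Ax^2 + Bxy + Cy^2 + ... = 0 is B^2 - 4AC.
B^2 = 2^2 = 4
4AC = 4*(-8)*3 = -96
Discriminant = 4 + 96 = 100

100


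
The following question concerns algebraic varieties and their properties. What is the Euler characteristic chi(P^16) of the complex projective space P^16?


The complex projective space P^16 has one cell in each even real dimension 0, 2, ..., 32.
The cohomology groups are H^{2k}(P^16) = Z for k = 0,...,16, and 0 otherwise.
Euler characteristic = sum of Betti numbers = 1 per even-dimensional cohomology group.
chi(P^16) = 16 + 1 = 17

17


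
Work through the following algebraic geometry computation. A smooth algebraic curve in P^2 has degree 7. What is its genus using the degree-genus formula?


Using the genus formula for smooth plane curves:
g = (d-1)(d-2)/2
g = (7-1)(7-2)/2
g = 6*5/2
g = 30/2 = 15

15


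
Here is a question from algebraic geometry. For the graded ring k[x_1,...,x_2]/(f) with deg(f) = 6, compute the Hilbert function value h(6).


For R = k[x_1,...,x_n]/(f) with f homogeneous of degree e:
The Hilbert series is (1 - t^e)/(1 - t)^n.
So h(d) = C(d+n-1, n-1) - C(d-e+n-1, n-1) for d >= e.
With n=2, e=6, d=6:
C(6+2-1, 2-1) = C(7, 1) = 7
C(6-6+2-1, 2-1) = C(1, 1) = 1
h(6) = 7 - 1 = 6

6


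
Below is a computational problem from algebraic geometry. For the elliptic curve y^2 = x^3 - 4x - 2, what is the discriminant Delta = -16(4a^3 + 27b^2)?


Compute each component:
4a^3 = 4*(-4)^3 = 4*(-64) = -256
27b^2 = 27*(-2)^2 = 27*4 = 108
4a^3 + 27b^2 = -256 + 108 = -148
Delta = -16*(-148) = 2368

2368


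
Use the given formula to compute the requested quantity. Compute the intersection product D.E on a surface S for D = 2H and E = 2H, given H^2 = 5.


Using bilinearity of the intersection pairing on a surface S:
(aH).(bH) = ab * (H.H)
We have H^2 = 5.
D.E = (2H).(2H) = 2*2*5
= 4*5
= 20

20


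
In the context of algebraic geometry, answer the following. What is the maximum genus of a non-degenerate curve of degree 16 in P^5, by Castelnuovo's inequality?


Castelnuovo's bound: write d - 1 = m(r-1) + epsilon with 0 <= epsilon < r-1.
d - 1 = 16 - 1 = 15
r - 1 = 5 - 1 = 4
15 = 3*4 + 3, so m = 3, epsilon = 3
pi(d, r) = m(m-1)(r-1)/2 + m*epsilon
= 3*2*4/2 + 3*3
= 24/2 + 9
= 12 + 9 = 21

21


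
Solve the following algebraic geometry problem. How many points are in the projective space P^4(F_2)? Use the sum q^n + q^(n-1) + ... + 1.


P^4(F_2) has (q^(n+1) - 1)/(q - 1) points.
= 2^4 + 2^3 + 2^2 + 2^1 + 2^0
= 16 + 8 + 4 + 2 + 1
= 31

31


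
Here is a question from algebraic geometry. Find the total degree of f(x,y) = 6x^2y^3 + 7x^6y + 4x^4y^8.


Examine each term for its total degree (sum of exponents).
  Term '6x^2y^3' has total degree 2+3 = 5.
  Term '7x^6y' has total degree 6+1 = 7.
  Term '4x^4y^8' has total degree 4+8 = 12.
The maximum total degree among all terms is 12.

12


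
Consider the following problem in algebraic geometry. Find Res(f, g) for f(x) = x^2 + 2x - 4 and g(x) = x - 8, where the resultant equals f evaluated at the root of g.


For Res(f, x - c), we evaluate f at x = c.
f(8) = 8^2 + 2*8 - 4
= 64 + 16 - 4
= 80 - 4 = 76
Res(f, g) = 76

76


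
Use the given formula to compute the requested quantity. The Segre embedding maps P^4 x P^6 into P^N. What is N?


The Segre embedding maps P^m x P^n into P^N via
all products of coordinates from each factor.
N = (m+1)(n+1) - 1
N = (4+1)(6+1) - 1
N = 5*7 - 1
N = 35 - 1 = 34

34


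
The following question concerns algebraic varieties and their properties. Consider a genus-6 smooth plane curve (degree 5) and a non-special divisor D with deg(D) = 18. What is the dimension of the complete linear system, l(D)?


First, compute the genus of a smooth plane curve of degree 5:
g = (d-1)(d-2)/2 = (5-1)(5-2)/2 = 6
For a non-special divisor D (i.e., h^1(D) = 0), Riemann-Roch gives:
l(D) = deg(D) - g + 1
Since deg(D) = 18 >= 2g - 1 = 11, D is non-special.
l(D) = 18 - 6 + 1 = 13

13


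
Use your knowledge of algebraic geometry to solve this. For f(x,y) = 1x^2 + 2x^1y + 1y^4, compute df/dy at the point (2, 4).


df/dy = 2*x^1 + 4*1*y^3
At (2,4): 2*2^1 + 4*1*4^3
= 4 + 256
= 260

260


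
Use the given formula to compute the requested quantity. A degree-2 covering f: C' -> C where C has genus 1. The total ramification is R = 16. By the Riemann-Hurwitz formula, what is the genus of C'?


Riemann-Hurwitz formula: 2g' - 2 = d(2g - 2) + R
Given: d = 2, g = 1, R = 16
2g' - 2 = 2*(2*1 - 2) + 16
2g' - 2 = 2*0 + 16
2g' - 2 = 0 + 16 = 16
2g' = 18
g' = 9

9


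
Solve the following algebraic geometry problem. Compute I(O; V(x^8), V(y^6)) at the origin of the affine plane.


The intersection multiplicity of V(x^a) and V(y^b) at the origin is:
I(O; V(x^8), V(y^6)) = dim_k(k[x,y]/(x^8, y^6))
A basis for k[x,y]/(x^8, y^6) is the set of monomials x^i * y^j
where 0 <= i < 8 and 0 <= j < 6.
The number of such monomials is 8 * 6 = 48

48


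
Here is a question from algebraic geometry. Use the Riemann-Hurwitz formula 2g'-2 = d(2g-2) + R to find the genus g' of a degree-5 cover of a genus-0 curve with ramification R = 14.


Riemann-Hurwitz formula: 2g' - 2 = d(2g - 2) + R
Given: d = 5, g = 0, R = 14
2g' - 2 = 5*(2*0 - 2) + 14
2g' - 2 = 5*(-2) + 14
2g' - 2 = -10 + 14 = 4
2g' = 6
g' = 3

3


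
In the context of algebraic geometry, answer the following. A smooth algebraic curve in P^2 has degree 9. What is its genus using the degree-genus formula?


Using the genus formula for smooth plane curves:
g = (d-1)(d-2)/2
g = (9-1)(9-2)/2
g = 8*7/2
g = 56/2 = 28

28


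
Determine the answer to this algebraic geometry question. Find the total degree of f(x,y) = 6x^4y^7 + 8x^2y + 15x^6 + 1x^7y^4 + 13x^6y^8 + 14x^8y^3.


Examine each term for its total degree (sum of exponents).
  Term '6x^4y^7' has total degree 4+7 = 11.
  Term '8x^2y' has total degree 2+1 = 3.
  Term '15x^6' has total degree 6+0 = 6.
  Term '1x^7y^4' has total degree 7+4 = 11.
  Term '13x^6y^8' has total degree 6+8 = 14.
  Term '14x^8y^3' has total degree 8+3 = 11.
The maximum total degree among all terms is 14.

14


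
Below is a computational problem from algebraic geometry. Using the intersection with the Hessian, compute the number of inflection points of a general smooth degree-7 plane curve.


For a general smooth plane curve C of degree d, the inflection points are
the intersection of C with its Hessian curve, which has degree 3(d-2).
By Bezout, the total intersection number is d * 3(d-2) = 7 * 15 = 105.
For a general curve every flex is ordinary, so each contributes
multiplicity 1 to C·Hess(C), and the number of distinct inflection
points is 3d(d-2).
Inflection points = 3*7*(7-2) = 3*7*5 = 105

105


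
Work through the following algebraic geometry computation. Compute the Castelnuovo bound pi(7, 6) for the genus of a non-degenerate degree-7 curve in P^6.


Castelnuovo's bound: write d - 1 = m(r-1) + epsilon with 0 <= epsilon < r-1.
d - 1 = 7 - 1 = 6
r - 1 = 6 - 1 = 5
6 = 1*5 + 1, so m = 1, epsilon = 1
pi(d, r) = m(m-1)(r-1)/2 + m*epsilon
= 1*0*5/2 + 1*1
= 0/2 + 1
= 0 + 1 = 1

1


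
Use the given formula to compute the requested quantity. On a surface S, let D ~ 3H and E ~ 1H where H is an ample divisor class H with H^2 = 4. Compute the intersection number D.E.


Using bilinearity of the intersection pairing on a surface S:
(aH).(bH) = ab * (H.H)
We have H^2 = 4.
D.E = (3H).(1H) = 3*1*4
= 3*4
= 12

12


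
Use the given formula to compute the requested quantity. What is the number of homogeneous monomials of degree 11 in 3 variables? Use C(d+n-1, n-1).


The number of degree-11 monomials in 3 variables is C(d+n-1, n-1).
= C(11+3-1, 3-1) = C(13, 2)
= 78

78


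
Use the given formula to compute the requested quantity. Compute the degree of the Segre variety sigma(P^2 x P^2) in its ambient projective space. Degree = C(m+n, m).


The degree of the Segre variety P^2 x P^2 is C(m+n, m).
= C(4, 2)
= 6

6


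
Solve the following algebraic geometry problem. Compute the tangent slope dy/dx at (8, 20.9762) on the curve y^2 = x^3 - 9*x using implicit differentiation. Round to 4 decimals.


Using implicit differentiation of y^2 = x^3 - 9*x:
2y * dy/dx = 3x^2 - 9
dy/dx = (3x^2 - 9)/(2y)
Numerator: 3*8^2 - 9 = 183
Denominator: 2*20.9762 = 41.9524
dy/dx = 183/41.9524 = 4.3621

4.3621


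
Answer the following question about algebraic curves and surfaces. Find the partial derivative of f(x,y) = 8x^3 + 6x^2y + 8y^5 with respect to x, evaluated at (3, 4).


df/dx = 3*8*x^2 + 2*6*x^1*y
At (3,4): 3*8*3^2 + 2*6*3^1*4
= 216 + 144
= 360

360


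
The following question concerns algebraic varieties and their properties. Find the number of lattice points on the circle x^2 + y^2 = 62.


Systematically check integer values of x where x^2 <= 62.
For each valid x, check if 62 - x^2 is a perfect square.
Total integer solutions found: 0

0


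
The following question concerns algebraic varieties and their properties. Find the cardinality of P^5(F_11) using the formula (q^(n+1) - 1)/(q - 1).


P^5(F_11) has (q^(n+1) - 1)/(q - 1) points.
= 11^5 + 11^4 + 11^3 + 11^2 + 11^1 + 11^0
= 161051 + 14641 + 1331 + 121 + 11 + 1
= 177156

177156


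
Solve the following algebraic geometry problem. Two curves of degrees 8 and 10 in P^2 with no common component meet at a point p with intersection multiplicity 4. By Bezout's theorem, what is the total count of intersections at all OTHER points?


By Bezout's theorem, the total intersection number is d1 * d2.
Total = 8 * 10 = 80
Intersection multiplicity at p = 4
Remaining intersections = 80 - 4 = 76

76


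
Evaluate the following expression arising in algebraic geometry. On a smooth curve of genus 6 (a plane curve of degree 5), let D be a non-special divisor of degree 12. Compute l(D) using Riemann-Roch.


First, compute the genus of a smooth plane curve of degree 5:
g = (d-1)(d-2)/2 = (5-1)(5-2)/2 = 6
For a non-special divisor D (i.e., h^1(D) = 0), Riemann-Roch gives:
l(D) = deg(D) - g + 1
Since deg(D) = 12 >= 2g - 1 = 11, D is non-special.
l(D) = 12 - 6 + 1 = 7

7


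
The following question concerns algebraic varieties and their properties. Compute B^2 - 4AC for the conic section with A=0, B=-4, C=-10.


The discriminant of a conic Ax^2 + Bxy + Cy^2 + ... = 0 is B^2 - 4AC.
B^2 = (-4)^2 = 16
4AC = 4*0*(-10) = 0
Discriminant = 16 + 0 = 16

16


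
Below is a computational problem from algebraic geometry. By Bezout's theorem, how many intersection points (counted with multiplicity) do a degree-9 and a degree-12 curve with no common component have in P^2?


Bezout's theorem states the intersection count equals the product of degrees.
Intersection count = 9 * 12 = 108

108


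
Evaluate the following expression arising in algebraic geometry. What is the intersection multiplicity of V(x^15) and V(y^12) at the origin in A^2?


The intersection multiplicity of V(x^a) and V(y^b) at the origin is:
I(O; V(x^15), V(y^12)) = dim_k(k[x,y]/(x^15, y^12))
A basis for k[x,y]/(x^15, y^12) is the set of monomials x^i * y^j
where 0 <= i < 15 and 0 <= j < 12.
The number of such monomials is 15 * 12 = 180

180


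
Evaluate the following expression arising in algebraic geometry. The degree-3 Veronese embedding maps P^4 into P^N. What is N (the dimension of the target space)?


The Veronese embedding v_d: P^n -> P^N maps each point to all
degree-d monomials in n+1 homogeneous coordinates.
N = C(n+d, d) - 1
N = C(4+3, 3) - 1
N = C(7, 3) - 1
C(7, 3) = 35
N = 35 - 1 = 34

34


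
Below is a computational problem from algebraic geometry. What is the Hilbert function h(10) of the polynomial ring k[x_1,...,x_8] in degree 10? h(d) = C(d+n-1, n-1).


The Hilbert function for the polynomial ring in 8 variables is:
h(d) = C(d+n-1, n-1)
h(10) = C(10+8-1, 8-1) = C(17, 7)
= 17! / (7! * 10!)
= 19448

19448


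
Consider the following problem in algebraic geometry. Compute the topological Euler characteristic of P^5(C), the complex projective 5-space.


The complex projective space P^5 has one cell in each even real dimension 0, 2, ..., 10.
The cohomology groups are H^{2k}(P^5) = Z for k = 0,...,5, and 0 otherwise.
Euler characteristic = sum of Betti numbers = 1 per even-dimensional cohomology group.
chi(P^5) = 5 + 1 = 6

6


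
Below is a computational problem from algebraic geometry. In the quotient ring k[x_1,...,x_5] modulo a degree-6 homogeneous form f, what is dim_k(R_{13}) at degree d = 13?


For R = k[x_1,...,x_n]/(f) with f homogeneous of degree e:
The Hilbert series is (1 - t^e)/(1 - t)^n.
So h(d) = C(d+n-1, n-1) - C(d-e+n-1, n-1) for d >= e.
With n=5, e=6, d=13:
C(13+5-1, 5-1) = C(17, 4) = 2380
C(13-6+5-1, 5-1) = C(11, 4) = 330
h(13) = 2380 - 330 = 2050

2050


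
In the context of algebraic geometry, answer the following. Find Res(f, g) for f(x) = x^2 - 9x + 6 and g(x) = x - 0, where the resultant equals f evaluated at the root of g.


For Res(f, x - c), we evaluate f at x = c.
f(0) = 0^2 - 9*0 + 6
= 0 + 0 + 6
= 0 + 6 = 6
Res(f, g) = 6

6


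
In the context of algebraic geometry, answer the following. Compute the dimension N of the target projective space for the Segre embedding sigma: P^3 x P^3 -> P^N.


The Segre embedding maps P^m x P^n into P^N via
all products of coordinates from each factor.
N = (m+1)(n+1) - 1
N = (3+1)(3+1) - 1
N = 4*4 - 1
N = 16 - 1 = 15

15


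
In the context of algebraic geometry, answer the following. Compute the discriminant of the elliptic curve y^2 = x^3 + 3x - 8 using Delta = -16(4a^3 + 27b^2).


Compute each component:
4a^3 = 4*3^3 = 4*27 = 108
27b^2 = 27*(-8)^2 = 27*64 = 1728
4a^3 + 27b^2 = 108 + 1728 = 1836
Delta = -16*1836 = -29376

-29376


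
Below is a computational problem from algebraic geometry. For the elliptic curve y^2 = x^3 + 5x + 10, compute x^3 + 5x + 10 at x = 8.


Compute x^3 + 5x + 10 at x = 8:
x^3 = 8^3 = 512
5*x = 5*8 = 40
Sum: 512 + 40 + 10 = 562

562


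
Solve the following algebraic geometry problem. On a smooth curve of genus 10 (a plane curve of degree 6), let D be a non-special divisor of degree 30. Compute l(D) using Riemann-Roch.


First, compute the genus of a smooth plane curve of degree 6:
g = (d-1)(d-2)/2 = (6-1)(6-2)/2 = 10
For a non-special divisor D (i.e., h^1(D) = 0), Riemann-Roch gives:
l(D) = deg(D) - g + 1
Since deg(D) = 30 >= 2g - 1 = 19, D is non-special.
l(D) = 30 - 10 + 1 = 21

21


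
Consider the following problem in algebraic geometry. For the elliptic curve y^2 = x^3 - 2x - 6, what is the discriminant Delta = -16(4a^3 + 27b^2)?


Compute each component:
4a^3 = 4*(-2)^3 = 4*(-8) = -32
27b^2 = 27*(-6)^2 = 27*36 = 972
4a^3 + 27b^2 = -32 + 972 = 940
Delta = -16*940 = -15040

-15040


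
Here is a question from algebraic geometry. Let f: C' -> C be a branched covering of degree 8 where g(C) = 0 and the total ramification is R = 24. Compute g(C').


Riemann-Hurwitz formula: 2g' - 2 = d(2g - 2) + R
Given: d = 8, g = 0, R = 24
2g' - 2 = 8*(2*0 - 2) + 24
2g' - 2 = 8*(-2) + 24
2g' - 2 = -16 + 24 = 8
2g' = 10
g' = 5

5


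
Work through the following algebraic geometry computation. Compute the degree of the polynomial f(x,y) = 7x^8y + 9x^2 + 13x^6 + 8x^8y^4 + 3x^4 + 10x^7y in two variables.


Examine each term for its total degree (sum of exponents).
  Term '7x^8y' has total degree 8+1 = 9.
  Term '9x^2' has total degree 2+0 = 2.
  Term '13x^6' has total degree 6+0 = 6.
  Term '8x^8y^4' has total degree 8+4 = 12.
  Term '3x^4' has total degree 4+0 = 4.
  Term '10x^7y' has total degree 7+1 = 8.
The maximum total degree among all terms is 12.

12


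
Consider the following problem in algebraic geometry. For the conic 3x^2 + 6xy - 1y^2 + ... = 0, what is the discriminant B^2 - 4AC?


The discriminant of a conic Ax^2 + Bxy + Cy^2 + ... = 0 is B^2 - 4AC.
B^2 = 6^2 = 36
4AC = 4*3*(-1) = -12
Discriminant = 36 + 12 = 48

48


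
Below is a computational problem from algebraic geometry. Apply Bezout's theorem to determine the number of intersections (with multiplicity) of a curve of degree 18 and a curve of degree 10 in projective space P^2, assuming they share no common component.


Bezout's theorem states the intersection count equals the product of degrees.
Intersection count = 18 * 10 = 180

180


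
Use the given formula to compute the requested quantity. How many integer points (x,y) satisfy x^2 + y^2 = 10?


Systematically check integer values of x where x^2 <= 10.
For each valid x, check if 10 - x^2 is a perfect square.
x=1: 10 - 1 = 9, sqrt = 3 (valid)
x=3: 10 - 9 = 1, sqrt = 1 (valid)
Total integer solutions found: 8

8


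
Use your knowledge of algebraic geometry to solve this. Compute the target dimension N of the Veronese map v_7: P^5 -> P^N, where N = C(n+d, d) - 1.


The Veronese embedding v_d: P^n -> P^N maps each point to all
degree-d monomials in n+1 homogeneous coordinates.
N = C(n+d, d) - 1
N = C(5+7, 7) - 1
N = C(12, 7) - 1
C(12, 7) = 792
N = 792 - 1 = 791

791


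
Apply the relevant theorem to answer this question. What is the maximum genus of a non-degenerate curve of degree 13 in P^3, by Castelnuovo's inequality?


Castelnuovo's bound: write d - 1 = m(r-1) + epsilon with 0 <= epsilon < r-1.
d - 1 = 13 - 1 = 12
r - 1 = 3 - 1 = 2
12 = 6*2 + 0, so m = 6, epsilon = 0
pi(d, r) = m(m-1)(r-1)/2 + m*epsilon
= 6*5*2/2 + 6*0
= 60/2 + 0
= 30 + 0 = 30

30


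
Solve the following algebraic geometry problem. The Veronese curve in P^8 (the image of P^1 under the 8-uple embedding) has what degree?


The rational normal curve in P^8 is the image of P^1 under the 8-uple Veronese.
A general hyperplane in P^8 pulls back to a degree-8 form on P^1, which has 8 zeros,
so the curve meets a general hyperplane in 8 points. Degree = 8.

8


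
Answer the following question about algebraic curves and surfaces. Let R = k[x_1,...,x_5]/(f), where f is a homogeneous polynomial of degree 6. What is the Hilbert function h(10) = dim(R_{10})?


For R = k[x_1,...,x_n]/(f) with f homogeneous of degree e:
The Hilbert series is (1 - t^e)/(1 - t)^n.
So h(d) = C(d+n-1, n-1) - C(d-e+n-1, n-1) for d >= e.
With n=5, e=6, d=10:
C(10+5-1, 5-1) = C(14, 4) = 1001
C(10-6+5-1, 5-1) = C(8, 4) = 70
h(10) = 1001 - 70 = 931

931


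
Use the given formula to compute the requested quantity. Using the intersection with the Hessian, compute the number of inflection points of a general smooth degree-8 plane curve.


For a general smooth plane curve C of degree d, the inflection points are
the intersection of C with its Hessian curve, which has degree 3(d-2).
By Bezout, the total intersection number is d * 3(d-2) = 8 * 18 = 144.
For a general curve every flex is ordinary, so each contributes
multiplicity 1 to C·Hess(C), and the number of distinct inflection
points is 3d(d-2).
Inflection points = 3*8*(8-2) = 3*8*6 = 144

144


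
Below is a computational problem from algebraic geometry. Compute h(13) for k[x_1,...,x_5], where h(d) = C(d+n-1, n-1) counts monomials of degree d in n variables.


The Hilbert function for the polynomial ring in 5 variables is:
h(d) = C(d+n-1, n-1)
h(13) = C(13+5-1, 5-1) = C(17, 4)
= 17! / (4! * 13!)
= 2380

2380


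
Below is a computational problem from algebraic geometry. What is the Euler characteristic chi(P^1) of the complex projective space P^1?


The complex projective space P^1 has one cell in each even real dimension 0, 2, ..., 2.
The cohomology groups are H^{2k}(P^1) = Z for k = 0,...,1, and 0 otherwise.
Euler characteristic = sum of Betti numbers = 1 per even-dimensional cohomology group.
chi(P^1) = 1 + 1 = 2

2


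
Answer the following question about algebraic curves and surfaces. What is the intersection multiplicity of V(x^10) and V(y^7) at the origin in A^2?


The intersection multiplicity of V(x^a) and V(y^b) at the origin is:
I(O; V(x^10), V(y^7)) = dim_k(k[x,y]/(x^10, y^7))
A basis for k[x,y]/(x^10, y^7) is the set of monomials x^i * y^j
where 0 <= i < 10 and 0 <= j < 7.
The number of such monomials is 10 * 7 = 70

70


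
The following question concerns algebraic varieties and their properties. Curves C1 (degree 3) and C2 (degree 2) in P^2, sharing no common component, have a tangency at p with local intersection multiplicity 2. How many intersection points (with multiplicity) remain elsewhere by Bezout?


By Bezout's theorem, the total intersection number is d1 * d2.
Total = 3 * 2 = 6
Intersection multiplicity at p = 2
Remaining intersections = 6 - 2 = 4

4


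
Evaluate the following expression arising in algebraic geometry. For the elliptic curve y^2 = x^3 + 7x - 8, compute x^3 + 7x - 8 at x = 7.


Compute x^3 + 7x - 8 at x = 7:
x^3 = 7^3 = 343
7*x = 7*7 = 49
Sum: 343 + 49 - 8 = 384

384


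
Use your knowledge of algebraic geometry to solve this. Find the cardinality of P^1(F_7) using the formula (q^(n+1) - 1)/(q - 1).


P^1(F_7) has (q^(n+1) - 1)/(q - 1) points.
= 7^1 + 7^0
= 7 + 1
= 8

8


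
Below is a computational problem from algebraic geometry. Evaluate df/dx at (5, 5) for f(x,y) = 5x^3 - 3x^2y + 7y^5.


df/dx = 3*5*x^2 + 2*(-3)*x^1*y
At (5,5): 3*5*5^2 + 2*(-3)*5^1*5
= 375 - 150
= 225

225


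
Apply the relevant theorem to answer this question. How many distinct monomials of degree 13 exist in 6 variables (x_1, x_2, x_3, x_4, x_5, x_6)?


The number of degree-13 monomials in 6 variables is C(d+n-1, n-1).
= C(13+6-1, 6-1) = C(18, 5)
= 8568

8568


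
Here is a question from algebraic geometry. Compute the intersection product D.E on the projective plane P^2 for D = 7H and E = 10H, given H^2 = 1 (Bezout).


Using bilinearity of the intersection pairing on the projective plane P^2:
(aH).(bH) = ab * (H.H)
We have H^2 = 1 (Bezout).
D.E = (7H).(10H) = 7*10*1
= 70*1
= 70

70


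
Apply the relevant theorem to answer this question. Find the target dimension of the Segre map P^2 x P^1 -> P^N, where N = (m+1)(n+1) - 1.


The Segre embedding maps P^m x P^n into P^N via
all products of coordinates from each factor.
N = (m+1)(n+1) - 1
N = (2+1)(1+1) - 1
N = 3*2 - 1
N = 6 - 1 = 5

5


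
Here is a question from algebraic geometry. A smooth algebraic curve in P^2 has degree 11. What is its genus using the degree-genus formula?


Using the genus formula for smooth plane curves:
g = (d-1)(d-2)/2
g = (11-1)(11-2)/2
g = 10*9/2
g = 90/2 = 45

45


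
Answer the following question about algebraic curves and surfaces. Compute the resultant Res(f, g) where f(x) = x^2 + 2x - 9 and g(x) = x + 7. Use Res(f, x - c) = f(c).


For Res(f, x - c), we evaluate f at x = c.
f(-7) = (-7)^2 + 2*(-7) - 9
= 49 - 14 - 9
= 35 - 9 = 26
Res(f, g) = 26

26


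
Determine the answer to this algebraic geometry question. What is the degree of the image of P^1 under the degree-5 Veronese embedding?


The Veronese variety v_5(P^1) has degree d^r.
d^r = 5^1 = 5

5


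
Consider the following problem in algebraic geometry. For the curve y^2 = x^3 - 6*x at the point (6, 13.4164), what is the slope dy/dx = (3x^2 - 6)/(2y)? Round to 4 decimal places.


Using implicit differentiation of y^2 = x^3 - 6*x:
2y * dy/dx = 3x^2 - 6
dy/dx = (3x^2 - 6)/(2y)
Numerator: 3*6^2 - 6 = 102
Denominator: 2*13.4164 = 26.8328
dy/dx = 102/26.8328 = 3.8013

3.8013


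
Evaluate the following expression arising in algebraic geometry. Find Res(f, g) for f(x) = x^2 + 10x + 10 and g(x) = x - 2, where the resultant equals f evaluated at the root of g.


For Res(f, x - c), we evaluate f at x = c.
f(2) = 2^2 + 10*2 + 10
= 4 + 20 + 10
= 24 + 10 = 34
Res(f, g) = 34

34


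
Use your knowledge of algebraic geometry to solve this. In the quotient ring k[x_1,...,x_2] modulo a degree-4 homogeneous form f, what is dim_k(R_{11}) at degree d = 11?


For R = k[x_1,...,x_n]/(f) with f homogeneous of degree e:
The Hilbert series is (1 - t^e)/(1 - t)^n.
So h(d) = C(d+n-1, n-1) - C(d-e+n-1, n-1) for d >= e.
With n=2, e=4, d=11:
C(11+2-1, 2-1) = C(12, 1) = 12
C(11-4+2-1, 2-1) = C(8, 1) = 8
h(11) = 12 - 8 = 4

4


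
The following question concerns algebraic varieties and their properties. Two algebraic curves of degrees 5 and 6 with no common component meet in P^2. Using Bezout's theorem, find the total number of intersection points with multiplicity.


Bezout's theorem states the intersection count equals the product of degrees.
Intersection count = 5 * 6 = 30

30


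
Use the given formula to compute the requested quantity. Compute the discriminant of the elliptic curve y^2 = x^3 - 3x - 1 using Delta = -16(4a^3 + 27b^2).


Compute each component:
4a^3 = 4*(-3)^3 = 4*(-27) = -108
27b^2 = 27*(-1)^2 = 27*1 = 27
4a^3 + 27b^2 = -108 + 27 = -81
Delta = -16*(-81) = 1296

1296


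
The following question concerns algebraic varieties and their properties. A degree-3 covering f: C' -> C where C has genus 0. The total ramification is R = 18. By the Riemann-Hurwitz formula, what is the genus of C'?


Riemann-Hurwitz formula: 2g' - 2 = d(2g - 2) + R
Given: d = 3, g = 0, R = 18
2g' - 2 = 3*(2*0 - 2) + 18
2g' - 2 = 3*(-2) + 18
2g' - 2 = -6 + 18 = 12
2g' = 14
g' = 7

7


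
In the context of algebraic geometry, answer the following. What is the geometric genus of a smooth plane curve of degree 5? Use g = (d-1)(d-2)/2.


Using the genus formula for smooth plane curves:
g = (d-1)(d-2)/2
g = (5-1)(5-2)/2
g = 4*3/2
g = 12/2 = 6

6


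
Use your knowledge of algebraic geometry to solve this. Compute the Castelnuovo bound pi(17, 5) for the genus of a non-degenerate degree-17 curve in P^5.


Castelnuovo's bound: write d - 1 = m(r-1) + epsilon with 0 <= epsilon < r-1.
d - 1 = 17 - 1 = 16
r - 1 = 5 - 1 = 4
16 = 4*4 + 0, so m = 4, epsilon = 0
pi(d, r) = m(m-1)(r-1)/2 + m*epsilon
= 4*3*4/2 + 4*0
= 48/2 + 0
= 24 + 0 = 24

24


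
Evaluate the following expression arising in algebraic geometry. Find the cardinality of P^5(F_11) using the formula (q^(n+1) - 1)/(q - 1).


P^5(F_11) has (q^(n+1) - 1)/(q - 1) points.
= 11^5 + 11^4 + 11^3 + 11^2 + 11^1 + 11^0
= 161051 + 14641 + 1331 + 121 + 11 + 1
= 177156

177156


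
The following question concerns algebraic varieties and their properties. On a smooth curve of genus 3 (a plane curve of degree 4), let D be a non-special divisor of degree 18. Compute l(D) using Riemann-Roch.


First, compute the genus of a smooth plane curve of degree 4:
g = (d-1)(d-2)/2 = (4-1)(4-2)/2 = 3
For a non-special divisor D (i.e., h^1(D) = 0), Riemann-Roch gives:
l(D) = deg(D) - g + 1
Since deg(D) = 18 >= 2g - 1 = 5, D is non-special.
l(D) = 18 - 3 + 1 = 16

16


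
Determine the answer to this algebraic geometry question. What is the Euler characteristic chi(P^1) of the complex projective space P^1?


The complex projective space P^1 has one cell in each even real dimension 0, 2, ..., 2.
The cohomology groups are H^{2k}(P^1) = Z for k = 0,...,1, and 0 otherwise.
Euler characteristic = sum of Betti numbers = 1 per even-dimensional cohomology group.
chi(P^1) = 1 + 1 = 2

2


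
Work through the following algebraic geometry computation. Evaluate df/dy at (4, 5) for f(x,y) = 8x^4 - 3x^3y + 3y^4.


df/dy = (-3)*x^3 + 4*3*y^3
At (4,5): (-3)*4^3 + 4*3*5^3
= -192 + 1500
= 1308

1308


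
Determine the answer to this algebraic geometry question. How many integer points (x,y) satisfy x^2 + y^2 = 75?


Systematically check integer values of x where x^2 <= 75.
For each valid x, check if 75 - x^2 is a perfect square.
Total integer solutions found: 0

0


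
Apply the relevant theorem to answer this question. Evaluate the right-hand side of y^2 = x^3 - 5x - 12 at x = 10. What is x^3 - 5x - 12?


Compute x^3 - 5x - 12 at x = 10:
x^3 = 10^3 = 1000
(-5)*x = (-5)*10 = -50
Sum: 1000 - 50 - 12 = 938

938


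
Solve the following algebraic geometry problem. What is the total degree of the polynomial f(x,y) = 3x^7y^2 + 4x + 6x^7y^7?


Examine each term for its total degree (sum of exponents).
  Term '3x^7y^2' has total degree 7+2 = 9.
  Term '4x' has total degree 1+0 = 1.
  Term '6x^7y^7' has total degree 7+7 = 14.
The maximum total degree among all terms is 14.

14


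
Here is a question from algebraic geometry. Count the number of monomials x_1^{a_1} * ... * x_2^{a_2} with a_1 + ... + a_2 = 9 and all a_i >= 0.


The number of degree-9 monomials in 2 variables is C(d+n-1, n-1).
= C(9+2-1, 2-1) = C(10, 1)
= 10

10


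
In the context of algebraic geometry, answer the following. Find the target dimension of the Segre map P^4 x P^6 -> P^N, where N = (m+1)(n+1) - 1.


The Segre embedding maps P^m x P^n into P^N via
all products of coordinates from each factor.
N = (m+1)(n+1) - 1
N = (4+1)(6+1) - 1
N = 5*7 - 1
N = 35 - 1 = 34

34


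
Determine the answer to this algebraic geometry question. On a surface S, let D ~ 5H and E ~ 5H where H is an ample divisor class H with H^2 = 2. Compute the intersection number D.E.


Using bilinearity of the intersection pairing on a surface S:
(aH).(bH) = ab * (H.H)
We have H^2 = 2.
D.E = (5H).(5H) = 5*5*2
= 25*2
= 50

50


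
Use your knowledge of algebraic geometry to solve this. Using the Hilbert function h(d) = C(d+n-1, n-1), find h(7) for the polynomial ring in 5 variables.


The Hilbert function for the polynomial ring in 5 variables is:
h(d) = C(d+n-1, n-1)
h(7) = C(7+5-1, 5-1) = C(11, 4)
= 11! / (4! * 7!)
= 330

330


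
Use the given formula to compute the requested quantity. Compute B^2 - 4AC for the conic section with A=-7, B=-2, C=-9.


The discriminant of a conic Ax^2 + Bxy + Cy^2 + ... = 0 is B^2 - 4AC.
B^2 = (-2)^2 = 4
4AC = 4*(-7)*(-9) = 252
Discriminant = 4 - 252 = -248

-248


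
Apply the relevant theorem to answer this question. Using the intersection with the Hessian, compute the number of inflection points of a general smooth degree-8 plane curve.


For a general smooth plane curve C of degree d, the inflection points are
the intersection of C with its Hessian curve, which has degree 3(d-2).
By Bezout, the total intersection number is d * 3(d-2) = 8 * 18 = 144.
For a general curve every flex is ordinary, so each contributes
multiplicity 1 to C·Hess(C), and the number of distinct inflection
points is 3d(d-2).
Inflection points = 3*8*(8-2) = 3*8*6 = 144

144


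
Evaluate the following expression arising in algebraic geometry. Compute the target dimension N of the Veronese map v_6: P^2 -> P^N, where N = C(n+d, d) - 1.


The Veronese embedding v_d: P^n -> P^N maps each point to all
degree-d monomials in n+1 homogeneous coordinates.
N = C(n+d, d) - 1
N = C(2+6, 6) - 1
N = C(8, 6) - 1
C(8, 6) = 28
N = 28 - 1 = 27

27


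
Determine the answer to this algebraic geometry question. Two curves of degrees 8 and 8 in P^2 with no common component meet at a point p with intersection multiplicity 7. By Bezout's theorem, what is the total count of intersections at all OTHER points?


By Bezout's theorem, the total intersection number is d1 * d2.
Total = 8 * 8 = 64
Intersection multiplicity at p = 7
Remaining intersections = 64 - 7 = 57

57


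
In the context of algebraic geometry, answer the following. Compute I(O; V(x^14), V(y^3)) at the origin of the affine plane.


The intersection multiplicity of V(x^a) and V(y^b) at the origin is:
I(O; V(x^14), V(y^3)) = dim_k(k[x,y]/(x^14, y^3))
A basis for k[x,y]/(x^14, y^3) is the set of monomials x^i * y^j
where 0 <= i < 14 and 0 <= j < 3.
The number of such monomials is 14 * 3 = 42

42
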